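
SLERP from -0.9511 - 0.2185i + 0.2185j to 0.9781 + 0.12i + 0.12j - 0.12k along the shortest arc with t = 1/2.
-0.9819 - 0.1723i + 0.0501j + 0.0611k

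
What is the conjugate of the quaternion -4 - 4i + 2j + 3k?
-4 + 4i - 2j - 3k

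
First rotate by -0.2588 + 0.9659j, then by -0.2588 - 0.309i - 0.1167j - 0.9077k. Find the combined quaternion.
0.1797 + 0.9567i - 0.2198j - 0.0636k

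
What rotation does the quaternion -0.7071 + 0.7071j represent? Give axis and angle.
axis = (0, 1, 0), θ = 3π/2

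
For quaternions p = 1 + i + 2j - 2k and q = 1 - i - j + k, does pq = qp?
No: pq = 6 + 2j ≠ 6 - 2k = qp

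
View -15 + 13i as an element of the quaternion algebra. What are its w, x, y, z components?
-15 + 13i + 0j + 0k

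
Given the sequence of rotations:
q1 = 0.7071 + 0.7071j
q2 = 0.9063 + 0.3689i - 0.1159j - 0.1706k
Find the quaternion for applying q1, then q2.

q2 · q1 = 0.7228 + 0.3815i + 0.5589j + 0.1402k
0.7228 + 0.3815i + 0.5589j + 0.1402k


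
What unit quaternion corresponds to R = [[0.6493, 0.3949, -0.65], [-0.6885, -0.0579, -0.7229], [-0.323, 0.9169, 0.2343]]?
0.6756 + 0.6068i - 0.121j - 0.4009k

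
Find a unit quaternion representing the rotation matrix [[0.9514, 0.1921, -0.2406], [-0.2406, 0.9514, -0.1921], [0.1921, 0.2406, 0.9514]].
0.9816 + 0.1102i - 0.1102j - 0.1102k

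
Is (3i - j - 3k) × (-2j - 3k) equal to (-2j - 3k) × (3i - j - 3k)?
No: pq = -11 - 3i + 9j - 6k ≠ -11 + 3i - 9j + 6k = qp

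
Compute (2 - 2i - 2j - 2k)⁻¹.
0.125 + 0.125i + 0.125j + 0.125k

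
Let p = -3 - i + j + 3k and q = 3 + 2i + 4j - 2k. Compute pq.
-5 - 23i - 5j + 9k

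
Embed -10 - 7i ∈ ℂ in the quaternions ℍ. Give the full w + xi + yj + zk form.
-10 - 7i + 0j + 0k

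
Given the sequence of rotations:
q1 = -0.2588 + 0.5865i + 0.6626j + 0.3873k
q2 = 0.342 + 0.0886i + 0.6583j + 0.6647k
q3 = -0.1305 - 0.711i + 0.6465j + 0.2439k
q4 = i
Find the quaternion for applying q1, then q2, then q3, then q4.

q2 · q1 = -0.8341 - 0.0078i + 0.4118j - 0.367k
q3 · q2 · q1 = -0.0734 + 0.2564i - 0.8558j - 0.4433k
q4 · q3 · q2 · q1 = -0.2564 - 0.0734i + 0.4433j - 0.8558k
-0.2564 - 0.0734i + 0.4433j - 0.8558k


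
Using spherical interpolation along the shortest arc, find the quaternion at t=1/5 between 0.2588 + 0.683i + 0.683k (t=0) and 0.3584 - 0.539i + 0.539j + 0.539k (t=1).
0.3454 + 0.4772i + 0.1577j + 0.7925k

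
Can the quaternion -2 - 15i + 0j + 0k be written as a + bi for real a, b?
Yes. The quaternion -2 - 15i has j- and k-coefficients y = z = 0, so it lies in the complex subalgebra spanned by 1 and i.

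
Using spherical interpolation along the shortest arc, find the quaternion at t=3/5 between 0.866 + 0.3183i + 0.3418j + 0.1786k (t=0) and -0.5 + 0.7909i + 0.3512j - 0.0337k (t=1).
0.8843 - 0.4415i - 0.0824j + 0.1278k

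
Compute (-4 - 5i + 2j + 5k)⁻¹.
-0.0571 + 0.0714i - 0.0286j - 0.0714k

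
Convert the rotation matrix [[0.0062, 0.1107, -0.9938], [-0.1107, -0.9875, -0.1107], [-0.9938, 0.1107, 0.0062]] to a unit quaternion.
-0.0785 - 0.7049i + 0.7049k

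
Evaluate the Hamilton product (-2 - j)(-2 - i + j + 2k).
5 - 5k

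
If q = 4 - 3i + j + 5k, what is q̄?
4 + 3i - j - 5k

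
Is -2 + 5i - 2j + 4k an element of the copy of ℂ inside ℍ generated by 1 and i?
No. The quaternion -2 + 5i - 2j + 4k has j-coefficient y = -2 and k-coefficient z = 4, not both zero, so it does not lie in the complex subalgebra spanned by 1 and i.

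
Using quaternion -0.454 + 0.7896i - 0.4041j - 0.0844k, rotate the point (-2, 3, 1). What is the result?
(-3.229, 1.125, -1.519)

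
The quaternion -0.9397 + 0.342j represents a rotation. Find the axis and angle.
axis = (0, 1, 0), θ = 320°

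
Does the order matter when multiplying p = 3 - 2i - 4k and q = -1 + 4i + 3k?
Yes: pq = 17 + 14i - 10j + 13k ≠ 17 + 14i + 10j + 13k = qp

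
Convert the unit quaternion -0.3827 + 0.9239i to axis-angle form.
axis = (1, 0, 0), θ = 5π/4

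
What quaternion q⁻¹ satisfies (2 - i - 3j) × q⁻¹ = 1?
0.1429 + 0.0714i + 0.2143j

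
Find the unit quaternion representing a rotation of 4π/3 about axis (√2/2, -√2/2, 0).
-0.5 + 0.6124i - 0.6124j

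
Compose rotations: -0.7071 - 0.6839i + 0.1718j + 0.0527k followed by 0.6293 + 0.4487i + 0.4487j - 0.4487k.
-0.1916 - 0.6469i + 0.0741j + 0.7344k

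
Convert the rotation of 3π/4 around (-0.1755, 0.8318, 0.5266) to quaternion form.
0.3827 - 0.1621i + 0.7685j + 0.4865k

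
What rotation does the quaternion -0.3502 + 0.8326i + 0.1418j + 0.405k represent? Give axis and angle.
axis = (0.8889, 0.1514, 0.4324), θ = 221°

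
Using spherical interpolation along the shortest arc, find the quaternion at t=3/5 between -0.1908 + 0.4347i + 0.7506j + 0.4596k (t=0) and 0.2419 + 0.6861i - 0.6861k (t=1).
-0.299 - 0.2934i + 0.4265j + 0.8016k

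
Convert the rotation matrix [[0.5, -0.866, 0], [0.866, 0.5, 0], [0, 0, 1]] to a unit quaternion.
0.866 + 0.5k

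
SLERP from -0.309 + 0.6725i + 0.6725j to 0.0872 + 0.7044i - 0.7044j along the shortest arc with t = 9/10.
-0.1333 - 0.5897i + 0.7966j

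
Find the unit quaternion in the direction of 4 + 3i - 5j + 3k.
0.5208 + 0.3906i - 0.6509j + 0.3906k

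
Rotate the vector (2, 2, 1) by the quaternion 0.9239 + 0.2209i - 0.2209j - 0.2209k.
(1.725, 0.287, 2.438)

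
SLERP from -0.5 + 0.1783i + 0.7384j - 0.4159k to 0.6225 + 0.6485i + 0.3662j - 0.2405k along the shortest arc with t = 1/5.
-0.2821 + 0.3441i + 0.7762j - 0.4468k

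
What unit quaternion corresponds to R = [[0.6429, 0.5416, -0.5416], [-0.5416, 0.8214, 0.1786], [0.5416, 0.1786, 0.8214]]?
0.9063 - 0.2988j - 0.2988k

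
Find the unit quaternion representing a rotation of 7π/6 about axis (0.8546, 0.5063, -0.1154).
-0.2588 + 0.8255i + 0.489j - 0.1115k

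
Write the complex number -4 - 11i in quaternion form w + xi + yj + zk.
-4 - 11i + 0j + 0k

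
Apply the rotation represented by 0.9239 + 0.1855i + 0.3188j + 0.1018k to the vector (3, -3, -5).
(-0.597, -0.423, -6.517)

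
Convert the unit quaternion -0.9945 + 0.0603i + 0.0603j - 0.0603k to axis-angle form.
axis = (√3/3, √3/3, -√3/3), θ = 348°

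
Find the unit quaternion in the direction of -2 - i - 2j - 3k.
-0.4714 - 0.2357i - 0.4714j - 0.7071k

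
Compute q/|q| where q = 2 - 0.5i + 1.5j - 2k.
0.6172 - 0.1543i + 0.4629j - 0.6172k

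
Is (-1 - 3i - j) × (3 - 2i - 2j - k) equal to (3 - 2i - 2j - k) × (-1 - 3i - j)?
No: pq = -11 - 6i - 4j + 5k ≠ -11 - 8i + 2j - 3k = qp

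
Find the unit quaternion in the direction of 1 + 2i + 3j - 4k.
0.1826 + 0.3651i + 0.5477j - 0.7303k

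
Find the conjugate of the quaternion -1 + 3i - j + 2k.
-1 - 3i + j - 2k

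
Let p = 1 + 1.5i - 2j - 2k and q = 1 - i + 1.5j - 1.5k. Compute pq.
2.5 + 6.5i + 3.75j - 3.25k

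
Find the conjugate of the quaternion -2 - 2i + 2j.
-2 + 2i - 2j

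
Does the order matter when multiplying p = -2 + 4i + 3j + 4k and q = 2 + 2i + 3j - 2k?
Yes: pq = -13 - 14i + 16j + 18k ≠ -13 + 22i - 16j + 6k = qp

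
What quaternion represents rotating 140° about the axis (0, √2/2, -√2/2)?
0.342 + 0.6645j - 0.6645k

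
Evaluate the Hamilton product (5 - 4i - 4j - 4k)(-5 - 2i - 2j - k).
-45 + 6i + 14j + 15k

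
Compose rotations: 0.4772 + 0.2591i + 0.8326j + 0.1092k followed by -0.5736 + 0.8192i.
-0.486 + 0.2423i - 0.567j + 0.6194k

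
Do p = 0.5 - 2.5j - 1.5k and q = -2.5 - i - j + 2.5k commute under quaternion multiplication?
No: pq = -8.25i + 7.25j + 2.5k ≠ 7.25i + 4.25j + 7.5k = qp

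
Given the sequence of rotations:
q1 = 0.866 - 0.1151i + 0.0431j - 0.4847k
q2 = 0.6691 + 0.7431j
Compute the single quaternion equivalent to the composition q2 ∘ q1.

q2 · q1 = 0.5474 - 0.4372i + 0.6724j - 0.2388k
0.5474 - 0.4372i + 0.6724j - 0.2388k


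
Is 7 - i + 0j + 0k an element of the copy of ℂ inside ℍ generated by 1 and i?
Yes. The quaternion 7 - i has j- and k-coefficients y = z = 0, so it lies in the complex subalgebra spanned by 1 and i.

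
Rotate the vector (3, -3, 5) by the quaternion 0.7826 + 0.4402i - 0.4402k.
(-2.167, -6.187, -0.167)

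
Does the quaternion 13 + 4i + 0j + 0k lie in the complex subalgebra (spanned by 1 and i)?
Yes. The quaternion 13 + 4i has j- and k-coefficients y = z = 0, so it lies in the complex subalgebra spanned by 1 and i.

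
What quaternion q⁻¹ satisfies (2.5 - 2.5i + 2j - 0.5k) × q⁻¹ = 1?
0.1493 + 0.1493i - 0.1194j + 0.0299k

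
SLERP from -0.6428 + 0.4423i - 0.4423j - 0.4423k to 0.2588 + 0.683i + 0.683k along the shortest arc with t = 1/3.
-0.6432 + 0.0487i - 0.3611j - 0.6735k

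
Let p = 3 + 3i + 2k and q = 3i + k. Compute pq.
-11 + 9i + 3j + 3k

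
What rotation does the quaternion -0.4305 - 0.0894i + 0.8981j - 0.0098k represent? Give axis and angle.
axis = (-0.099, 0.995, -0.0109), θ = 231°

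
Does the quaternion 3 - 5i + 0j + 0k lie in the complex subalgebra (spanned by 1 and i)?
Yes. The quaternion 3 - 5i has j- and k-coefficients y = z = 0, so it lies in the complex subalgebra spanned by 1 and i.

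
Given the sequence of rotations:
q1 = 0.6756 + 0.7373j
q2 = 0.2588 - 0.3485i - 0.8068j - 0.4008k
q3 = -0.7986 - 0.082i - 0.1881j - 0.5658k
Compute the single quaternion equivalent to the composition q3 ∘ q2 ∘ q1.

q2 · q1 = 0.7697 + 0.0601i - 0.3543j - 0.5277k
q3 · q2 · q1 = -0.975 - 0.2123i + 0.0609j + 0.0263k
-0.975 - 0.2123i + 0.0609j + 0.0263k


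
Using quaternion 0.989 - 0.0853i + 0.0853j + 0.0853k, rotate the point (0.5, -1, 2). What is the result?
(0.977, -0.527, 2.004)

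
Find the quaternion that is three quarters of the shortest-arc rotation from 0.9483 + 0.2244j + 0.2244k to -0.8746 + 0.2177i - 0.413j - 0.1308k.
0.9014 - 0.1645i + 0.369j + 0.1558k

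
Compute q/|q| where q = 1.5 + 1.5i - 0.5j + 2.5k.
0.4523 + 0.4523i - 0.1508j + 0.7538k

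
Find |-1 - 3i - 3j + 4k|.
√35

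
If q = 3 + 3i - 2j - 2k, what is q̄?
3 - 3i + 2j + 2k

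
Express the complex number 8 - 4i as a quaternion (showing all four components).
8 - 4i + 0j + 0k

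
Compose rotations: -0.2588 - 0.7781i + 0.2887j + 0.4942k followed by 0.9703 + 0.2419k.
-0.3707 - 0.8248i + 0.0919j + 0.4169k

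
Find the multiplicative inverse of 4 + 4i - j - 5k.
0.069 - 0.069i + 0.0172j + 0.0862k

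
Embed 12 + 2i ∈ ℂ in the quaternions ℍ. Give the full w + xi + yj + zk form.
12 + 2i + 0j + 0k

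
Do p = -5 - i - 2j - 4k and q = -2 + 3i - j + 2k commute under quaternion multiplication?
No: pq = 19 - 21i - j + 5k ≠ 19 - 5i + 19j - 9k = qp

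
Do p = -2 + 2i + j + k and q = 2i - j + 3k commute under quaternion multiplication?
No: pq = -6 - 2j - 10k ≠ -6 - 8i + 6j - 2k = qp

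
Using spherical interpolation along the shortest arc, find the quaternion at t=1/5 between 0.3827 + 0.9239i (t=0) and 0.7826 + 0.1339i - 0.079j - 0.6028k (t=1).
0.5269 + 0.8364i - 0.0196j - 0.1496k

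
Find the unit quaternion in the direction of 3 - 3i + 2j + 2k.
0.5883 - 0.5883i + 0.3922j + 0.3922k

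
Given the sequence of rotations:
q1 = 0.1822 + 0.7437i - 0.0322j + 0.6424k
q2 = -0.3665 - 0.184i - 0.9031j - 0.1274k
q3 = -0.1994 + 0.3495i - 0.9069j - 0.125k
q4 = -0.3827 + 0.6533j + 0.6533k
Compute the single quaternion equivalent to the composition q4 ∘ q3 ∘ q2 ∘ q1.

q2 · q1 = 0.1228 - 0.8903i - 0.1293j + 0.4189k
q3 · q2 · q1 = 0.2218 - 0.1756i - 0.1207j - 0.9515k
q4 · q3 · q2 · q1 = 0.6156 - 0.4756i + 0.0764j + 0.6238k
0.6156 - 0.4756i + 0.0764j + 0.6238k


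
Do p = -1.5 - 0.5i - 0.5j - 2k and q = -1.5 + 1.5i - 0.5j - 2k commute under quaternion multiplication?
No: pq = -1.25 - 1.5i - 2.5j + 7k ≠ -1.25 - 1.5i + 5.5j + 5k = qp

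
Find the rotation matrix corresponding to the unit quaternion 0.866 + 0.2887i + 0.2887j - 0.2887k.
[[0.6666, 0.6667, 0.3333], [-0.3333, 0.6666, -0.6667], [-0.6667, 0.3333, 0.6666]]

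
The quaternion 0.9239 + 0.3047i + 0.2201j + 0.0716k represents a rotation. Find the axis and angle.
axis = (0.7963, 0.5752, 0.1871), θ = π/4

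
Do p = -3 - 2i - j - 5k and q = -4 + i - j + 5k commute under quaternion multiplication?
No: pq = 38 - 5i + 12j + 8k ≠ 38 + 15i + 2j + 2k = qp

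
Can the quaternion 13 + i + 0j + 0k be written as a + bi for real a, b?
Yes. The quaternion 13 + i has j- and k-coefficients y = z = 0, so it lies in the complex subalgebra spanned by 1 and i.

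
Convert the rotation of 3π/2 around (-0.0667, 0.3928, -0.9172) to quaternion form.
-0.7071 - 0.0472i + 0.2778j - 0.6486k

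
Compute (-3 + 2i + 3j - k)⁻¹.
-0.1304 - 0.087i - 0.1304j + 0.0435k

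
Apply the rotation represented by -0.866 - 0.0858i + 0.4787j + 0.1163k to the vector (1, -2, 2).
(-1.422, -2.275, 1.343)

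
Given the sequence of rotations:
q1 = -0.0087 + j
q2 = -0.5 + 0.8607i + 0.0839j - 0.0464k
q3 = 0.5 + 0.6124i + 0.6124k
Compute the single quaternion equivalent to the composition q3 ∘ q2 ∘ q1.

q2 · q1 = -0.0795 + 0.0389i - 0.5007j + 0.8611k
q3 · q2 · q1 = -0.5909 + 0.2774i - 0.7539j + 0.0752k
-0.5909 + 0.2774i - 0.7539j + 0.0752k


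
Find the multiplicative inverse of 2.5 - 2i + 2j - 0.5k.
0.1724 + 0.1379i - 0.1379j + 0.0345k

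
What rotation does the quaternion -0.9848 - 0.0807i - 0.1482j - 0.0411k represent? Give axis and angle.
axis = (-0.4646, -0.8533, -0.2366), θ = 340°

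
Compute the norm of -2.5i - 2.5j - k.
3.674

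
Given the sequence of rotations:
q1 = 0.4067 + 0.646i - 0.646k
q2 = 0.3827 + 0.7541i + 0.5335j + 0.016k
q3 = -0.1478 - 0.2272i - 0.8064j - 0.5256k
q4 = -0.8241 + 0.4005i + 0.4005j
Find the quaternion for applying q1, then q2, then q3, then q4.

q2 · q1 = -0.3212 + 0.2093i + 0.7145j - 0.5854k
q3 · q2 · q1 = 0.3635 + 0.8896i - 0.0896j + 0.2618k
q4 · q3 · q2 · q1 = -0.62 - 0.4827i + 0.1146j - 0.6079k
-0.62 - 0.4827i + 0.1146j - 0.6079k


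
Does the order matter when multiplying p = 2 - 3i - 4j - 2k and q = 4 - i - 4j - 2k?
Yes: pq = -15 - 14i - 28j - 4k ≠ -15 - 14i - 20j - 20k = qp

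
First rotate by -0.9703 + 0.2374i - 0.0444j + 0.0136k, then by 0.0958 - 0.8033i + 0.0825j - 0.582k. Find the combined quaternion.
0.1093 + 0.7775i - 0.2115j + 0.5821k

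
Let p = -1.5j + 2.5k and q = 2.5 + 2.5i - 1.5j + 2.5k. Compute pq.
-8.5 + 2.5j + 10k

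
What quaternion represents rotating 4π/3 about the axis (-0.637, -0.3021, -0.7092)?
-0.5 - 0.5517i - 0.2616j - 0.6142k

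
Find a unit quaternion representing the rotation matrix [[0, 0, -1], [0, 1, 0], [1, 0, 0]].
0.7071 - 0.7071j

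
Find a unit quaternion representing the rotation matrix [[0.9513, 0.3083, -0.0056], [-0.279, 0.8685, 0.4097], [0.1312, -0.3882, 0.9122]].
0.9659 - 0.2065i - 0.0354j - 0.152k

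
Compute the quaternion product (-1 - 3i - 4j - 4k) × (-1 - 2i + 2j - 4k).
-13 + 29i - 2j - 6k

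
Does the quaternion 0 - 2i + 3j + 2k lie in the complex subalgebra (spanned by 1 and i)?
No. The quaternion -2i + 3j + 2k has j-coefficient y = 3 and k-coefficient z = 2, not both zero, so it does not lie in the complex subalgebra spanned by 1 and i.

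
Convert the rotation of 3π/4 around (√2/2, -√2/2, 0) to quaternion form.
0.3827 + 0.6533i - 0.6533j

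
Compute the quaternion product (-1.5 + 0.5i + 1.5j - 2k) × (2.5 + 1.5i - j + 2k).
1 + 1.25j - 10.75k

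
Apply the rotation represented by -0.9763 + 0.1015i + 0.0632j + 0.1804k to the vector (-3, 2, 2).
(-2.224, 3.289, 1.112)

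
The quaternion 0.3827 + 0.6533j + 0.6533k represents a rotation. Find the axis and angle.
axis = (0, √2/2, √2/2), θ = 3π/4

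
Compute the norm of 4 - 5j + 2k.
√45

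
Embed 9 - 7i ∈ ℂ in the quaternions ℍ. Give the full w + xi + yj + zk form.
9 - 7i + 0j + 0k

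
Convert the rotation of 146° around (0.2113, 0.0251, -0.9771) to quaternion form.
0.2924 + 0.2021i + 0.024j - 0.9344k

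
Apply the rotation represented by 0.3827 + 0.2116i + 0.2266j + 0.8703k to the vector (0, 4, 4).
(-0.114, -1.488, 5.457)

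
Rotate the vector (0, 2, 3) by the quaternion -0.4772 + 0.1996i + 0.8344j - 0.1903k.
(-2.314, 1.315, -2.433)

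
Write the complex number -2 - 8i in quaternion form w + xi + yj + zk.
-2 - 8i + 0j + 0k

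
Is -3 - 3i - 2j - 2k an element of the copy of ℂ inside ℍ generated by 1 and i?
No. The quaternion -3 - 3i - 2j - 2k has j-coefficient y = -2 and k-coefficient z = -2, not both zero, so it does not lie in the complex subalgebra spanned by 1 and i.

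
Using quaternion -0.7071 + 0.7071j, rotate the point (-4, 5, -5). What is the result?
(5, 5, -4)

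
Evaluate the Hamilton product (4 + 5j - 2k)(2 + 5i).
8 + 20i - 29k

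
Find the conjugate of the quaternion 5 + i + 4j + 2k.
5 - i - 4j - 2k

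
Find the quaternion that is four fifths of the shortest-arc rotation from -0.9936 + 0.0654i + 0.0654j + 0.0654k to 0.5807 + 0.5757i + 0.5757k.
-0.7365 - 0.4782i + 0.0157j - 0.4782k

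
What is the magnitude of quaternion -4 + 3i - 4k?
√41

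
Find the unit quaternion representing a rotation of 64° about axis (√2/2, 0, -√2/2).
0.848 + 0.3747i - 0.3747k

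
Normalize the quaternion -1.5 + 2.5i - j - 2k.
-0.4082 + 0.6804i - 0.2722j - 0.5443k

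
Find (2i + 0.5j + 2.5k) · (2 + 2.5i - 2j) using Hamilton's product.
-4 + 9i + 7.25j - 0.25k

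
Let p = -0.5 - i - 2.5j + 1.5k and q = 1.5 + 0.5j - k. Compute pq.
2 + 0.25i - 5j + 2.25k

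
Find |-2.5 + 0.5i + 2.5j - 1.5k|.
√15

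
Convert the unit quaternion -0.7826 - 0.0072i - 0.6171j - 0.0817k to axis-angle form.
axis = (-0.0116, -0.9913, -0.1312), θ = 283°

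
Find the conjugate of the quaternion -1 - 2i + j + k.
-1 + 2i - j - k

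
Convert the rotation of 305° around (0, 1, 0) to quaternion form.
-0.887 + 0.4617j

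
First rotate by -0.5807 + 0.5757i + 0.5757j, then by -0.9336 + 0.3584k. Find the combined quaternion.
0.5421 - 0.7438i - 0.3311j - 0.2081k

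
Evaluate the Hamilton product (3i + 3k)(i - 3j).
-3 + 9i + 3j - 9k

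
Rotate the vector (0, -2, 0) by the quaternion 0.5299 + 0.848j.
(0, -2, 0)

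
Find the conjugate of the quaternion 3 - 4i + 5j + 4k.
3 + 4i - 5j - 4k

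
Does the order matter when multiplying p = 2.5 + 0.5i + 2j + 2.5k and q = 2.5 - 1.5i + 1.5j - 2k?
Yes: pq = 9 - 10.25i + 6j + 5k ≠ 9 + 5.25i + 11.5j - 2.5k = qp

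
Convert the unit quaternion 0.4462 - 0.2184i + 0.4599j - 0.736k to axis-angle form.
axis = (-0.244, 0.5139, -0.8224), θ = 127°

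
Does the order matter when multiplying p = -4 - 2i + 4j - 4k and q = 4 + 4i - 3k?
Yes: pq = -20 - 36i - 6j - 20k ≠ -20 - 12i + 38j + 12k = qp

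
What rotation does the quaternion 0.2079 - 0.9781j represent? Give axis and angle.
axis = (0, -1, 0), θ = 156°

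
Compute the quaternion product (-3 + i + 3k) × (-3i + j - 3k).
12 + 6i - 9j + 10k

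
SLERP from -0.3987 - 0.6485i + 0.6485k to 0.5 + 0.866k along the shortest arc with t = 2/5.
-0.0343 - 0.4588i + 0.8879k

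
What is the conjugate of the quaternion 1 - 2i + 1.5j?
1 + 2i - 1.5j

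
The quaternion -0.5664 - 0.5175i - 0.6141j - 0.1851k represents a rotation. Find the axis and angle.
axis = (-0.6279, -0.7452, -0.2246), θ = 249°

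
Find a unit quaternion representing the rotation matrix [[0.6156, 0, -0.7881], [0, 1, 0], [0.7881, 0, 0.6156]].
0.8988 - 0.4384j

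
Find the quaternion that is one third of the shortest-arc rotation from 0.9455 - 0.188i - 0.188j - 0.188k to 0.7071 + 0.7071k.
0.971 - 0.1383i - 0.1383j + 0.1371k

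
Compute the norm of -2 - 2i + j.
3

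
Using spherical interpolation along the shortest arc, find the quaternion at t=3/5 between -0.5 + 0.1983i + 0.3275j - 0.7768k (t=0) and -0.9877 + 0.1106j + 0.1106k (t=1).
-0.9212 + 0.0951i + 0.2334j - 0.2963k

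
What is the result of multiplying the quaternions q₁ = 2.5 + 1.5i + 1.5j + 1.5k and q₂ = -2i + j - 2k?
4.5 - 9.5i + 2.5j - 0.5k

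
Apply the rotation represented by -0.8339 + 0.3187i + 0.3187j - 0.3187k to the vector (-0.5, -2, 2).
(-1.109, -0.898, 2.493)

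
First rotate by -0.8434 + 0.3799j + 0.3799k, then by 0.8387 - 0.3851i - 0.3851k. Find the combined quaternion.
-0.5611 + 0.4711i + 0.4649j + 0.4971k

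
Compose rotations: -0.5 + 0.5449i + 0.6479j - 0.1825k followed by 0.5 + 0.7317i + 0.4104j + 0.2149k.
-0.8754 - 0.3075i + 0.3694j + 0.0517k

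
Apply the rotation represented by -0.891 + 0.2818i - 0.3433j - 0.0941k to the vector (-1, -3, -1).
(-0.222, -3.011, 1.372)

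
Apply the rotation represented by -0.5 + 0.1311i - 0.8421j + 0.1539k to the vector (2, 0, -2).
(-2.696, -0.493, -0.698)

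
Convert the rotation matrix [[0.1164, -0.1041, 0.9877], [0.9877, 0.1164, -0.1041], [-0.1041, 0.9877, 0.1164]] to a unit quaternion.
0.5808 + 0.47i + 0.47j + 0.47k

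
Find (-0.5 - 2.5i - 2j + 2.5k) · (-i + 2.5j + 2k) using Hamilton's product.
-2.5 - 9.75i + 1.25j - 9.25k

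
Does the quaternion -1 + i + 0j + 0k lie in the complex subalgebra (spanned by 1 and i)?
Yes. The quaternion -1 + i has j- and k-coefficients y = z = 0, so it lies in the complex subalgebra spanned by 1 and i.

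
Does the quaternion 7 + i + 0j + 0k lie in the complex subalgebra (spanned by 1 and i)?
Yes. The quaternion 7 + i has j- and k-coefficients y = z = 0, so it lies in the complex subalgebra spanned by 1 and i.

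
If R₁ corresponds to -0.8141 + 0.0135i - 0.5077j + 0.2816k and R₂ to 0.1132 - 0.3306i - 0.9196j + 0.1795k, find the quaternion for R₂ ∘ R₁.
-0.6051 + 0.1028i + 0.7867j + 0.066k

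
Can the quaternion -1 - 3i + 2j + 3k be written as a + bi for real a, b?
No. The quaternion -1 - 3i + 2j + 3k has j-coefficient y = 2 and k-coefficient z = 3, not both zero, so it does not lie in the complex subalgebra spanned by 1 and i.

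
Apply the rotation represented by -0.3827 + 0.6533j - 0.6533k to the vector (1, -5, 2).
(0.793, -1.939, 5.061)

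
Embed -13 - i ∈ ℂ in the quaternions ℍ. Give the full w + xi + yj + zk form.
-13 - i + 0j + 0k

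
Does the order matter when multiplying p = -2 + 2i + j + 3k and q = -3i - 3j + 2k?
Yes: pq = 3 + 17i - 7j - 7k ≠ 3 - 5i + 19j - k = qp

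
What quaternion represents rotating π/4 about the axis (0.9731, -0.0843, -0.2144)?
0.9239 + 0.3724i - 0.0323j - 0.082k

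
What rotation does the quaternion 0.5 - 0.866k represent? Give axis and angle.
axis = (0, 0, -1), θ = 2π/3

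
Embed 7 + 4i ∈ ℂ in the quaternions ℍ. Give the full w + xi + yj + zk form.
7 + 4i + 0j + 0k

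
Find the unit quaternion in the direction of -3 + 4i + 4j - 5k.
-0.3693 + 0.4924i + 0.4924j - 0.6155k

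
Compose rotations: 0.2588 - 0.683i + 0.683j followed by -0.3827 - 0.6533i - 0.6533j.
-0.099 + 0.0923i - 0.4305j - 0.8924k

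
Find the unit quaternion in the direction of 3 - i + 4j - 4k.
0.4629 - 0.1543i + 0.6172j - 0.6172k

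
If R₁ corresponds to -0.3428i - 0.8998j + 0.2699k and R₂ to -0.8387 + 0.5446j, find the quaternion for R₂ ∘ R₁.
0.49 + 0.4345i + 0.7547j - 0.0397k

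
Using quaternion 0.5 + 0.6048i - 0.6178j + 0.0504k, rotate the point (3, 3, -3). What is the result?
(-0.028, 0.701, 5.149)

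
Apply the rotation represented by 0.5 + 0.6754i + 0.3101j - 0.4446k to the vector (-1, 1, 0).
(0.451, -0.282, 1.31)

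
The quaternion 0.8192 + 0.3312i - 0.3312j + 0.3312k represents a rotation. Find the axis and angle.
axis = (√3/3, -√3/3, √3/3), θ = 70°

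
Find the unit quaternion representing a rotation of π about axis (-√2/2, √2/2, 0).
-0.7071i + 0.7071j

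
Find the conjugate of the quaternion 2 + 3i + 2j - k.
2 - 3i - 2j + k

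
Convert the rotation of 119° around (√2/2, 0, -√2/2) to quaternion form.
0.5075 + 0.6093i - 0.6093k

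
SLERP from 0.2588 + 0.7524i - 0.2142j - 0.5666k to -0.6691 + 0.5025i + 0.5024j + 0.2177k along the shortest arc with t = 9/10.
0.6983 - 0.3787i - 0.5274j - 0.3014k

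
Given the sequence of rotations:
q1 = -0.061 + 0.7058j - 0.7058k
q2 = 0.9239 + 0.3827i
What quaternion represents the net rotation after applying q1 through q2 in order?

q2 · q1 = -0.0564 - 0.0233i + 0.9222j - 0.382k
-0.0564 - 0.0233i + 0.9222j - 0.382k


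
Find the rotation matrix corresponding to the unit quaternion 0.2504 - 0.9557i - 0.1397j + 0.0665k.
[[0.9521, 0.2337, -0.1971], [0.3003, -0.8356, 0.46], [-0.0571, -0.4972, -0.8658]]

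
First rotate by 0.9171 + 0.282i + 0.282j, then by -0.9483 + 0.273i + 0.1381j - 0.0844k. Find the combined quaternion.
-0.9856 + 0.0067i - 0.1646j - 0.0394k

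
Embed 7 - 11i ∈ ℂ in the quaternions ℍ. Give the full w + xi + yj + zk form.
7 - 11i + 0j + 0k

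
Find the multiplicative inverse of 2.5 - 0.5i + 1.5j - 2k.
0.1961 + 0.0392i - 0.1176j + 0.1569k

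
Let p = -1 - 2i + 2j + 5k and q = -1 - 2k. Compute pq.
11 - 2i - 6j - 3k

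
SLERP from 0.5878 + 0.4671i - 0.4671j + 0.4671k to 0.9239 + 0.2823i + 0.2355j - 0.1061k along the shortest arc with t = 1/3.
0.7973 + 0.4562i - 0.2529j + 0.3037k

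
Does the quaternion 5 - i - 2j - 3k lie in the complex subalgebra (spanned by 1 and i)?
No. The quaternion 5 - i - 2j - 3k has j-coefficient y = -2 and k-coefficient z = -3, not both zero, so it does not lie in the complex subalgebra spanned by 1 and i.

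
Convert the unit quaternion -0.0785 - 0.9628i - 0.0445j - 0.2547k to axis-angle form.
axis = (-0.9658, -0.0446, -0.2555), θ = 189°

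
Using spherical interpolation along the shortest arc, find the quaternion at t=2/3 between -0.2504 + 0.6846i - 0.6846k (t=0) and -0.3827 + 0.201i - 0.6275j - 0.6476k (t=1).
-0.3651 + 0.3963i - 0.4467j - 0.7142k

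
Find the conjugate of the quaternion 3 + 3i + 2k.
3 - 3i - 2k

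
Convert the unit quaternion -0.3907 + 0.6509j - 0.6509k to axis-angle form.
axis = (0, √2/2, -√2/2), θ = 226°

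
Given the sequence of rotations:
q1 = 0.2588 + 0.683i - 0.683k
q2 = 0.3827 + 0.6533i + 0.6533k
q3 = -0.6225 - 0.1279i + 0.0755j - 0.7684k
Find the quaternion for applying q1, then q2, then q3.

q2 · q1 = 0.099 + 0.4305i + 0.8924j - 0.0923k
q3 · q2 · q1 = -0.1449 + 0.3981i - 0.8906j - 0.1653k
-0.1449 + 0.3981i - 0.8906j - 0.1653k


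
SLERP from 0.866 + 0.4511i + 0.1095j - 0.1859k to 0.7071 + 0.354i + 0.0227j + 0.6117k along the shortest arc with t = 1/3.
0.8817 + 0.454i + 0.0867j + 0.0947k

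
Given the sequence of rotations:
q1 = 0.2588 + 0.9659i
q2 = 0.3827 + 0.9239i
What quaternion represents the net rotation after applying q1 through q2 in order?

q2 · q1 = -0.7934 + 0.6088i
-0.7934 + 0.6088i


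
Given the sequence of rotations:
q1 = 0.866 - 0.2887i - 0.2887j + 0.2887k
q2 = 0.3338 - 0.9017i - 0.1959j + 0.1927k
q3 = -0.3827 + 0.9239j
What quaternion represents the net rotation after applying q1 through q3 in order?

q2 · q1 = -0.0834 - 0.8782i - 0.0613j + 0.467k
q3 · q2 · q1 = 0.0886 + 0.7675i - 0.0536j + 0.6326k
0.0886 + 0.7675i - 0.0536j + 0.6326k


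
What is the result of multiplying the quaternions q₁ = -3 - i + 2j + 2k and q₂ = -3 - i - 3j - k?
16 + 10i + 2k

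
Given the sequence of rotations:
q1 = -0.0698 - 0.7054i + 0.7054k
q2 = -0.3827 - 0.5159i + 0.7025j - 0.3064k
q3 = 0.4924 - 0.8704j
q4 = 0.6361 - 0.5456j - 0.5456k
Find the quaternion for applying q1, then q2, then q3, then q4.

q2 · q1 = -0.1211 + 0.8015i + 0.531j + 0.247k
q3 · q2 · q1 = 0.4026 + 0.1797i + 0.3669j + 0.8192k
q4 · q3 · q2 · q1 = 0.9032 - 0.1325i - 0.0843j + 0.3995k
0.9032 - 0.1325i - 0.0843j + 0.3995k


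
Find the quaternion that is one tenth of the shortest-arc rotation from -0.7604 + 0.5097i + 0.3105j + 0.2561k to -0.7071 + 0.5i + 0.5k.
-0.7605 + 0.5125i + 0.2809j + 0.283k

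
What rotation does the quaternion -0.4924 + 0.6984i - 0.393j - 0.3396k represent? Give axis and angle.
axis = (0.8024, -0.4515, -0.3902), θ = 239°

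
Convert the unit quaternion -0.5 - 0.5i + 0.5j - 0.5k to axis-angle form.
axis = (-√3/3, √3/3, -√3/3), θ = 4π/3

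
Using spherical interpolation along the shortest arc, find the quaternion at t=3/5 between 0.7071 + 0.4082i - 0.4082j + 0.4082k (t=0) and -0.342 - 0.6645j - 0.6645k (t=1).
0.6206 + 0.2129i + 0.2764j + 0.7022k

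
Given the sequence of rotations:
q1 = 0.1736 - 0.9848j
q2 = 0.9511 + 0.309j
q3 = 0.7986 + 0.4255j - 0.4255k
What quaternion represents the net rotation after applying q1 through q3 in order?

q2 · q1 = 0.4694 - 0.883j
q3 · q2 · q1 = 0.7506 - 0.3757i - 0.5054j - 0.1997k
0.7506 - 0.3757i - 0.5054j - 0.1997k


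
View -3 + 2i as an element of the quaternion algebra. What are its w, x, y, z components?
-3 + 2i + 0j + 0k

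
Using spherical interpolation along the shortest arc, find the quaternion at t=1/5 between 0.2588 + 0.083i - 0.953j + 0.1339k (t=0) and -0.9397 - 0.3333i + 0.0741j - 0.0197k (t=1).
0.4699 + 0.1589i - 0.8595j + 0.1232k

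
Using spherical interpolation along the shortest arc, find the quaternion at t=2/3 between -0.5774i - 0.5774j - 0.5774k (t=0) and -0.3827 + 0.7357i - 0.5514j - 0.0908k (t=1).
0.3248 - 0.9044i + 0.1879j - 0.203k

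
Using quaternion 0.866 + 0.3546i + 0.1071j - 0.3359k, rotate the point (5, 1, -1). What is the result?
(4.467, -1.32, -2.302)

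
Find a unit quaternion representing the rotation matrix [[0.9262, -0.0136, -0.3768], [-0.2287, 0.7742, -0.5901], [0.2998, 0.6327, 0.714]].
0.9239 + 0.3309i - 0.1831j - 0.0582k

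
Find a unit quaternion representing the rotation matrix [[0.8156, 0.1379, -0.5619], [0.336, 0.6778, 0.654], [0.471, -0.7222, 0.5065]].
0.866 - 0.3973i - 0.2982j + 0.0572k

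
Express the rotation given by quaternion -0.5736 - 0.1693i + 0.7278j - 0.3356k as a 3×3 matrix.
[[-0.2846, -0.6314, -0.7213], [0.1386, 0.7174, -0.6827], [0.9486, -0.2943, -0.1167]]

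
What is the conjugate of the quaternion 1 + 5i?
1 - 5i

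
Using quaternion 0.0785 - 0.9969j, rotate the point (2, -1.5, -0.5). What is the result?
(-1.897, -1.5, 0.807)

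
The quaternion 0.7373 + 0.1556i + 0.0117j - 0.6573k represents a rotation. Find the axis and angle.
axis = (0.2303, 0.0173, -0.973), θ = 85°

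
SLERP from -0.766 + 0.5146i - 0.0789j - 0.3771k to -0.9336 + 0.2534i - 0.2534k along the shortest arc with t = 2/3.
-0.8892 + 0.3454i - 0.0268j - 0.2988k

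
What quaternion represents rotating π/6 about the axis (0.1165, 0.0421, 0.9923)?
0.9659 + 0.0302i + 0.0109j + 0.2568k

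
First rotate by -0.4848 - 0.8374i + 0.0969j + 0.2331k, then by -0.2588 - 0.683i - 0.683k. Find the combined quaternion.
-0.2873 + 0.614i + 0.7061j + 0.2046k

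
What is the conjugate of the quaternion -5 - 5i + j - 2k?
-5 + 5i - j + 2k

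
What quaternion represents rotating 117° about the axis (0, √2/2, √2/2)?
0.5225 + 0.6029j + 0.6029k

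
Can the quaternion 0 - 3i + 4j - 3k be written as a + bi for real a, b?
No. The quaternion -3i + 4j - 3k has j-coefficient y = 4 and k-coefficient z = -3, not both zero, so it does not lie in the complex subalgebra spanned by 1 and i.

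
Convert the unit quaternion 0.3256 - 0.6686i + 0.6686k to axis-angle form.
axis = (-√2/2, 0, √2/2), θ = 142°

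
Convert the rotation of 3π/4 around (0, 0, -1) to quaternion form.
0.3827 - 0.9239k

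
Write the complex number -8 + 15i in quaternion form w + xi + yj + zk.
-8 + 15i + 0j + 0k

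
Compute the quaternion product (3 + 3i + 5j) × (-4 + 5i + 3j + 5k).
-42 + 28i - 26j - k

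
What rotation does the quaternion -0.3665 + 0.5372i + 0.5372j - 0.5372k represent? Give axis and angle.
axis = (√3/3, √3/3, -√3/3), θ = 223°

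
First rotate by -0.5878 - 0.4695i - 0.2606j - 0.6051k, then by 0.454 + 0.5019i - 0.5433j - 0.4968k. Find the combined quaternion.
-0.4734 - 0.3089i + 0.738j - 0.3686k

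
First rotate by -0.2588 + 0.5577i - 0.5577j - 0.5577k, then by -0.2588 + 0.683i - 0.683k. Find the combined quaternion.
-0.6948 - 0.702i + 0.1443j - 0.0598k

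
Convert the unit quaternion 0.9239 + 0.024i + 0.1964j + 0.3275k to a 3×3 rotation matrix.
[[0.7083, -0.5957, 0.3786], [0.6146, 0.7843, 0.0843], [-0.3472, 0.173, 0.9217]]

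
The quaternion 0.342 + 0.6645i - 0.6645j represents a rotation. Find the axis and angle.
axis = (√2/2, -√2/2, 0), θ = 140°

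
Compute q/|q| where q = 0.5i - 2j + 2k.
0.1741i - 0.6963j + 0.6963k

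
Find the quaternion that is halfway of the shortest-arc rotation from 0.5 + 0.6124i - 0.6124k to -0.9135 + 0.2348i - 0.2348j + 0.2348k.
0.8281 + 0.2212i + 0.1376j - 0.4963k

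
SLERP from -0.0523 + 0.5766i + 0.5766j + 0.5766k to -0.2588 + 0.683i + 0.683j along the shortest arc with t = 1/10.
-0.0754 + 0.5991i + 0.5991j + 0.5259k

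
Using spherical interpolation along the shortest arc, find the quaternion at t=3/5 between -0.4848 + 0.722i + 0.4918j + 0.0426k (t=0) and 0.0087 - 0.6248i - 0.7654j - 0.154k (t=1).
-0.2087 + 0.6914i + 0.6823j + 0.1137k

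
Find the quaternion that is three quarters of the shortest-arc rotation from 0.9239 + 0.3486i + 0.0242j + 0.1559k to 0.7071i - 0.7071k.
0.3272 + 0.7515i + 0.0086j - 0.5728k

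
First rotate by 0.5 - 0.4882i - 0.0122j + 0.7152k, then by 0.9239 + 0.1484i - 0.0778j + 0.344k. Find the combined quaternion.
0.2874 - 0.4283i - 0.3242j + 0.793k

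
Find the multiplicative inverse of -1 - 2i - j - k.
-0.1429 + 0.2857i + 0.1429j + 0.1429k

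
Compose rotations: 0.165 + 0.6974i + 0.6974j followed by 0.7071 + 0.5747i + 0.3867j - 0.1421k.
-0.5538 + 0.6871i + 0.4578j + 0.1077k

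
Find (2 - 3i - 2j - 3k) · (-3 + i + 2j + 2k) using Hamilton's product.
7 + 13i + 13j + 9k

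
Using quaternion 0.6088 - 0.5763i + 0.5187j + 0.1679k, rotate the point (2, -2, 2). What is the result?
(3.292, 0.406, -1)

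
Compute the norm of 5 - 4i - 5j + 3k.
√75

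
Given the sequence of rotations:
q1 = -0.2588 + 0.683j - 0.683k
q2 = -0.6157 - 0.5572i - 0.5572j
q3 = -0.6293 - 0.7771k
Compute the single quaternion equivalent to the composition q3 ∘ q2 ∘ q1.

q2 · q1 = 0.5399 + 0.5248i - 0.6569j + 0.04k
q3 · q2 · q1 = -0.3087 - 0.8407i + 0.0056j - 0.4447k
-0.3087 - 0.8407i + 0.0056j - 0.4447k


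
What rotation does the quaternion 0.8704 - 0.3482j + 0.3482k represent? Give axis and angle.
axis = (0, -√2/2, √2/2), θ = 59°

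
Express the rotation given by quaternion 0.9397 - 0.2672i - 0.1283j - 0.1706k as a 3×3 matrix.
[[0.9089, 0.3892, -0.15], [-0.2521, 0.799, 0.546], [0.3323, -0.4584, 0.8243]]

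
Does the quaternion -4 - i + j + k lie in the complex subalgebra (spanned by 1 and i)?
No. The quaternion -4 - i + j + k has j-coefficient y = 1 and k-coefficient z = 1, not both zero, so it does not lie in the complex subalgebra spanned by 1 and i.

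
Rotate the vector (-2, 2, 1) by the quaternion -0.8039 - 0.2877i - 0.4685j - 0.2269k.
(-0.223, -0.056, 2.991)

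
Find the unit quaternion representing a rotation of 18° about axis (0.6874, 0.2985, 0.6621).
0.9877 + 0.1075i + 0.0467j + 0.1036k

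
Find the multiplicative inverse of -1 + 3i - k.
-0.0909 - 0.2727i + 0.0909k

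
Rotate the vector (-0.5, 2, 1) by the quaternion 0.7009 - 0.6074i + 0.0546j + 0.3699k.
(-1.903, 0.643, -1.103)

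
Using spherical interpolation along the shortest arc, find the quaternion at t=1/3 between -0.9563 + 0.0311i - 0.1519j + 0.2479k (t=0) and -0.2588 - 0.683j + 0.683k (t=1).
-0.8076 + 0.023i - 0.3798j + 0.4507k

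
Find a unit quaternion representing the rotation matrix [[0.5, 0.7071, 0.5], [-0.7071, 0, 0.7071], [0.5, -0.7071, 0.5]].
0.7071 - 0.5i - 0.5k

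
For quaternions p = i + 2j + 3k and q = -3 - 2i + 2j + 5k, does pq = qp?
No: pq = -17 + i - 17j - 3k ≠ -17 - 7i + 5j - 15k = qp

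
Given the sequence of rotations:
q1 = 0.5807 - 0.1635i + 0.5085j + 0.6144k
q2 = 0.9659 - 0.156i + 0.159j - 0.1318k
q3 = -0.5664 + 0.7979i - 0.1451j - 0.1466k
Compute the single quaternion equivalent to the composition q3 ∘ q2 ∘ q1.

q2 · q1 = 0.5355 - 0.0838i + 0.7009j + 0.4636k
q3 · q2 · q1 = -0.0668 + 0.5102i - 0.8323j + 0.206k
-0.0668 + 0.5102i - 0.8323j + 0.206k


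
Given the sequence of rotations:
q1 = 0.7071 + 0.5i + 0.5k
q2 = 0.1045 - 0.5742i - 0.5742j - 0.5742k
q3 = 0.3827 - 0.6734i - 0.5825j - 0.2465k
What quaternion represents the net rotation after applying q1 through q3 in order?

q2 · q1 = 0.6481 - 0.6409i - 0.406j - 0.0667k
q3 · q2 · q1 = -0.4365 - 0.7429i - 0.4198j - 0.2852k
-0.4365 - 0.7429i - 0.4198j - 0.2852k


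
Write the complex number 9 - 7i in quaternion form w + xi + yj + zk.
9 - 7i + 0j + 0k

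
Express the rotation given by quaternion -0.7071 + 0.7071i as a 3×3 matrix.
[[1, 0, 0], [0, 0, 1], [0, -1, 0]]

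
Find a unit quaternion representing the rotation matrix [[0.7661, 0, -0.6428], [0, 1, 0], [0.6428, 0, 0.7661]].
0.9397 - 0.342j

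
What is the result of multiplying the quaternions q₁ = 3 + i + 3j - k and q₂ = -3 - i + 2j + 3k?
-11 + 5i - 5j + 17k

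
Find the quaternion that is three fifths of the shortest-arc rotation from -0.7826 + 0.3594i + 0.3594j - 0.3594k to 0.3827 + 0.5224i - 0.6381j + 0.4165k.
-0.6293 - 0.1861i + 0.6036j - 0.4528k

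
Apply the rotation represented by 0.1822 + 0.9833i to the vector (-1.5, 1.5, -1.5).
(-1.5, -0.863, 1.938)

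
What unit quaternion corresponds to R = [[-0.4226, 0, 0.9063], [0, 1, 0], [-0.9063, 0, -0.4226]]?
0.5373 + 0.8434j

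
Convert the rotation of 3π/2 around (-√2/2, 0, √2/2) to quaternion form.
-0.7071 - 0.5i + 0.5k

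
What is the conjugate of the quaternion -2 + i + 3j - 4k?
-2 - i - 3j + 4k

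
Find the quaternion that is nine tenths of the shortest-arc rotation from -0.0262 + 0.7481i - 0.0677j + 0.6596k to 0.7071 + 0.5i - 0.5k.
0.6918 + 0.6072i - 0.0104j - 0.3905k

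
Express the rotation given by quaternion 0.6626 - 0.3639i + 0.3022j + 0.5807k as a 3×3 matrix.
[[0.1429, -0.9895, -0.0222], [0.5496, 0.0607, 0.8332], [-0.8231, -0.1313, 0.5525]]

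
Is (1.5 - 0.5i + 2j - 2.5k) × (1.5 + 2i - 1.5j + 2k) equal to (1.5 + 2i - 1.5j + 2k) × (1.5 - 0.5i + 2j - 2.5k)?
No: pq = 11.25 + 2.5i - 3.25j - 4k ≠ 11.25 + 2i + 4.75j + 2.5k = qp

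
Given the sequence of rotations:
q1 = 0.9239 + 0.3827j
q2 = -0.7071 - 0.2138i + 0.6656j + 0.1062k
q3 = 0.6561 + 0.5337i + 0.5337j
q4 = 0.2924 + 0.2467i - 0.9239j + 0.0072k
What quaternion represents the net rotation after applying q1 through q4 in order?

q2 · q1 = -0.908 - 0.2382i + 0.3443j + 0.0163k
q3 · q2 · q1 = -0.6524 - 0.6322i - 0.2674j + 0.3216k
q4 · q3 · q2 · q1 = -0.2842 - 0.641i + 0.4407j - 0.5607k
-0.2842 - 0.641i + 0.4407j - 0.5607k


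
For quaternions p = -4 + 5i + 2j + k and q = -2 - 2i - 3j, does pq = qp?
No: pq = 24 + i + 6j - 13k ≠ 24 - 5i + 10j + 9k = qp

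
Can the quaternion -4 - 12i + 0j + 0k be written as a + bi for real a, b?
Yes. The quaternion -4 - 12i has j- and k-coefficients y = z = 0, so it lies in the complex subalgebra spanned by 1 and i.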